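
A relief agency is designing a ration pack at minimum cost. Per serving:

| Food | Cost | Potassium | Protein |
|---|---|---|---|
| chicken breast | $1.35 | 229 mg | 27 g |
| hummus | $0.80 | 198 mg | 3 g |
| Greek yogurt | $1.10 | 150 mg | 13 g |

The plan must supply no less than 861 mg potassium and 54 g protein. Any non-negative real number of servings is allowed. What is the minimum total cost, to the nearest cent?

Minimising a linear cost over {potassium ≥ 861, protein ≥ 54, servings ≥ 0} — the optimum is at a vertex, using one or two foods.
chicken breast only: max(861/229, 54/27) = 3.76 servings → $5.08.
hummus only: max(861/198, 54/3) = 18 servings → $14.40.
Greek yogurt only: max(861/150, 54/13) = 5.74 servings → $6.31.
chicken breast + hummus with both tight: 1.741 servings and 2.335 servings → $4.22.
chicken breast + Greek yogurt with both targets exact would need a negative amount; discard.
hummus + Greek yogurt with both tight: 1.456 servings and 3.818 servings → $5.36.
So the least-cost plan costs $4.22.

$4.22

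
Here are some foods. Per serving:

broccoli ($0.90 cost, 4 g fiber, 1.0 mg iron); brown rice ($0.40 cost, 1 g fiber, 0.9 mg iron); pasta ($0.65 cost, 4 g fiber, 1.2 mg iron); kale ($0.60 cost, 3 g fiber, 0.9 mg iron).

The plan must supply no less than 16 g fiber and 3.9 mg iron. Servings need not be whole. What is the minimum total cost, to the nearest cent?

broccoli only: max(16/4, 3.9/1.0) = 4 servings → $3.60.
brown rice only: max(16/1, 3.9/0.9) = 16 servings → $6.40.
pasta only: max(16/4, 3.9/1.2) = 4 servings → $2.60.
kale only: max(16/3, 3.9/0.9) = 5.333 servings → $3.20.
broccoli + brown rice with both targets exact would need a negative amount; discard.
broccoli + pasta with both targets exact would need a negative amount; discard.
broccoli + kale: the both-tight solution has a negative serving — not a feasible corner.
brown rice + pasta: the both-tight solution has a negative serving — not a feasible corner.
brown rice + kale: the both-tight solution has a negative serving — not a feasible corner.
pasta + kale (both tight): parallel constraints — no distinct corner.
The minimum over all feasible corners is $2.60.

$2.60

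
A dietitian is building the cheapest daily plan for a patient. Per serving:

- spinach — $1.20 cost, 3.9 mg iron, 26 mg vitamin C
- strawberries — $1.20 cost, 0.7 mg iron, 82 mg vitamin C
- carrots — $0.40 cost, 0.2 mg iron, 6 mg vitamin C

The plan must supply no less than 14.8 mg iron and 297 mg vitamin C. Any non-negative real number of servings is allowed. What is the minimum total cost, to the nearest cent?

Check every corner: each single food scaled to meet both minima, and each pair solved so both constraints bind.
spinach only: max(14.8/3.9, 297/26) = 11.42 servings → $13.71.
strawberries only: max(14.8/0.7, 297/82) = 21.14 servings → $25.37.
carrots only: max(14.8/0.2, 297/6) = 74 servings → $29.60.
spinach + strawberries with both tight: 3.335 servings and 2.565 servings → $7.08.
spinach + carrots with both tight: 1.615 servings and 42.5 servings → $18.94.
strawberries + carrots: the both-tight solution has a negative serving — not a feasible corner.
So the least-cost plan costs $7.08.

$7.08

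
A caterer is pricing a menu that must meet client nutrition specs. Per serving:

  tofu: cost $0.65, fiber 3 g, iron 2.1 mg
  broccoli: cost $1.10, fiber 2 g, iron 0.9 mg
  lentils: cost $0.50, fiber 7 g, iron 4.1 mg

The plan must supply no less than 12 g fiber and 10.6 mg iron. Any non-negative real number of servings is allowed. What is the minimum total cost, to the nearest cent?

At the optimum either one food covers both requirements or two foods hit both targets exactly; no other combination can be cheaper.
tofu only: max(12/3, 10.6/2.1) = 5.048 servings → $3.28.
broccoli only: max(12/2, 10.6/0.9) = 11.78 servings → $12.96.
lentils only: max(12/7, 10.6/4.1) = 2.585 servings → $1.29.
tofu + broccoli with both targets exact would need a negative amount; discard.
tofu + lentils: intersection lies outside the first quadrant.
broccoli + lentils: intersection lies outside the first quadrant.
The minimum over all feasible corners is $1.29.

$1.29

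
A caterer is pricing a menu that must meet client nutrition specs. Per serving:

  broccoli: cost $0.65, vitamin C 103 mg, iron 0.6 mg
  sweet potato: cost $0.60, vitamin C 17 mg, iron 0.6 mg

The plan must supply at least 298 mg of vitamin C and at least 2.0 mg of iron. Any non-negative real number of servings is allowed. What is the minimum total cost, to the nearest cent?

For a min-cost LP with two ≥-constraints, a basic feasible solution has at most two positive variables.
broccoli only: max(298/103, 2.0/0.6) = 3.333 servings → $2.17.
sweet potato only: max(298/17, 2.0/0.6) = 17.53 servings → $10.52.
broccoli + sweet potato with both tight: 2.806 servings and 0.5271 servings → $2.14.
So the least-cost plan costs $2.14.

$2.14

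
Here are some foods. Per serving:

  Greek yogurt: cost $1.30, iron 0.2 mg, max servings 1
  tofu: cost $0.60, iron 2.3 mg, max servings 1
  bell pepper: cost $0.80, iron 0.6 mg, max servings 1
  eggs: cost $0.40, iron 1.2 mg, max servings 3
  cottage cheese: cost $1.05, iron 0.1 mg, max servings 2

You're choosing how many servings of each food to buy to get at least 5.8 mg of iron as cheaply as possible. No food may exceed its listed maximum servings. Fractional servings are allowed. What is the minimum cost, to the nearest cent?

$1.77

Cost per mg of iron: tofu $0.2609, eggs $0.3333, bell pepper $1.3333, Greek yogurt $6.5000, cottage cheese $10.5000.
Take 1 serving of tofu: +2.3 mg iron for $0.60 (total $0.60, still need 3.5 mg).
Take 2.917 servings of eggs: +3.5 mg iron for $1.17 (total $1.77, still need 0.0 mg).
Filling from the cheapest source first is optimal under one linear minimum: $1.77.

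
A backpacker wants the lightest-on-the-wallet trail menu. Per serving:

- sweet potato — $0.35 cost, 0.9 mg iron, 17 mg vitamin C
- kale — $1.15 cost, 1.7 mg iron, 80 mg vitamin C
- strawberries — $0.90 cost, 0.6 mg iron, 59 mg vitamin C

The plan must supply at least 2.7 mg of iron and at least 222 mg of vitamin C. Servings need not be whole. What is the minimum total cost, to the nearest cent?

$3.19

Check every corner: each single food scaled to meet both minima, and each pair solved so both constraints bind.
sweet potato only: max(2.7/0.9, 222/17) = 13.06 servings → $4.57.
kale only: max(2.7/1.7, 222/80) = 2.775 servings → $3.19.
strawberries only: max(2.7/0.6, 222/59) = 4.5 servings → $4.05.
sweet potato + kale: intersection lies outside the first quadrant.
sweet potato + strawberries with both tight: 0.6084 servings and 3.587 servings → $3.44.
kale + strawberries with both tight: 0.499 servings and 3.086 servings → $3.35.
The minimum over all feasible corners is $3.19.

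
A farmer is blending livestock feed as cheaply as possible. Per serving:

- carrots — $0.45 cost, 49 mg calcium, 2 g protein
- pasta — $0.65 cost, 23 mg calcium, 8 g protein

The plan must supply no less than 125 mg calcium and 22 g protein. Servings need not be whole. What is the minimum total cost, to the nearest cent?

An LP optimum is at a vertex; with two nutrient constraints at most two foods are used. Check each candidate.
carrots only: max(125/49, 22/2) = 11 servings → $4.95.
pasta only: max(125/23, 22/8) = 5.435 servings → $3.53.
carrots + pasta with both tight: 1.428 servings and 2.393 servings → $2.20.
Cheapest feasible corner: $2.20.

$2.20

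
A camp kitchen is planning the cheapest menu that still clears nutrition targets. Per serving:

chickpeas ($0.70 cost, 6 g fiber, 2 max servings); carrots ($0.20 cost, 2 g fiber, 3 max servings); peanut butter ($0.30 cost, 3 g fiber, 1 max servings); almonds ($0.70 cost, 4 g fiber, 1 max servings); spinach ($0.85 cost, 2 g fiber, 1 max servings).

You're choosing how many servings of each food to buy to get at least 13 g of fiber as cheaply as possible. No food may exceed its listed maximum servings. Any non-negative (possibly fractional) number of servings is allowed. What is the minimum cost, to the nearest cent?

$1.37

Cost per g of fiber: carrots $0.1000, peanut butter $0.1000, chickpeas $0.1167, almonds $0.1750, spinach $0.4250.
Take 3 servings of carrots: +6.0 g fiber for $0.60 (total $0.60, still need 7.0 g).
Take 1 serving of peanut butter: +3.0 g fiber for $0.30 (total $0.90, still need 4.0 g).
Take 0.6667 servings of chickpeas: +4.0 g fiber for $0.47 (total $1.37, still need 0.0 g).
Filling from the cheapest source first is optimal under one linear minimum: $1.37.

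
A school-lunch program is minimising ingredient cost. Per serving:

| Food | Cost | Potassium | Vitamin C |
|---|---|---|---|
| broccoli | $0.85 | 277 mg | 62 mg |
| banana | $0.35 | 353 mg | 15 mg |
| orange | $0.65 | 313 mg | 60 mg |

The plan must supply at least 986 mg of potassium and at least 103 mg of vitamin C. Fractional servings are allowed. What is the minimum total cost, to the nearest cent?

Compare the cost at each extreme point of the feasible region.
broccoli only: max(986/277, 103/62) = 3.56 servings → $3.03.
banana only: max(986/353, 103/15) = 6.867 servings → $2.40.
orange only: max(986/313, 103/60) = 3.15 servings → $2.05.
broccoli + banana with both tight: 1.216 servings and 1.839 servings → $1.68.
broccoli + orange: the both-tight solution has a negative serving — not a feasible corner.
banana + orange with both tight: 1.633 servings and 1.308 servings → $1.42.
So the least-cost plan costs $1.42.

$1.42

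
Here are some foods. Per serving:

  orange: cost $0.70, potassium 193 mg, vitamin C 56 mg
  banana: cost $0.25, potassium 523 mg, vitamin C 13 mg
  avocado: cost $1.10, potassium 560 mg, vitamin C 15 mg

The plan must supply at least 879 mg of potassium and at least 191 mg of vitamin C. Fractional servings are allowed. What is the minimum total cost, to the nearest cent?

$2.43

With two linear requirements the optimum uses one or two foods; enumerate the corners.
orange only: max(879/193, 191/56) = 4.554 servings → $3.19.
banana only: max(879/523, 191/13) = 14.69 servings → $3.67.
avocado only: max(879/560, 191/15) = 12.73 servings → $14.01.
orange + banana with both tight: 3.304 servings and 0.4616 servings → $2.43.
orange + avocado with both tight: 3.294 servings and 0.4343 servings → $2.78.
banana + avocado: intersection lies outside the first quadrant.
Cheapest feasible corner: $2.43.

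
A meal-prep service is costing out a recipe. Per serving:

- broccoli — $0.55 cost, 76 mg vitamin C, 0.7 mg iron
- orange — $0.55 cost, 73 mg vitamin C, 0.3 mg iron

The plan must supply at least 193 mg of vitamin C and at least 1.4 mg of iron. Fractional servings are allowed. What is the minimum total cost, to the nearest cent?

broccoli only: max(193/76, 1.4/0.7) = 2.539 servings → $1.40.
orange only: max(193/73, 1.4/0.3) = 4.667 servings → $2.57.
broccoli + orange with both tight: 1.565 servings and 1.014 servings → $1.42.
So the least-cost plan costs $1.40.

$1.40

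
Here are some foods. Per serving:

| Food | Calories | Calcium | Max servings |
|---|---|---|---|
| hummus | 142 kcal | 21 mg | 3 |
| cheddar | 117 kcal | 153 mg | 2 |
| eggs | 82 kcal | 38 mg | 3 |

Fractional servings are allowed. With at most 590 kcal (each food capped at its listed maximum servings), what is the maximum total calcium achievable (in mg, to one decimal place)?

Calcium per kcal: cheddar 1.308, eggs 0.4634, hummus 0.1479.
Take 2 servings of cheddar: uses 234 kcal, +306.0 mg calcium (running total 306.0 mg).
Take 3 servings of eggs: uses 246 kcal, +114.0 mg calcium (running total 420.0 mg).
Take 0.7746 servings of hummus: uses 110 kcal, +16.3 mg calcium (running total 436.3 mg).
Greedy by best ratio exhausts the calories allowance optimally: 436.3 mg.

436.3 mg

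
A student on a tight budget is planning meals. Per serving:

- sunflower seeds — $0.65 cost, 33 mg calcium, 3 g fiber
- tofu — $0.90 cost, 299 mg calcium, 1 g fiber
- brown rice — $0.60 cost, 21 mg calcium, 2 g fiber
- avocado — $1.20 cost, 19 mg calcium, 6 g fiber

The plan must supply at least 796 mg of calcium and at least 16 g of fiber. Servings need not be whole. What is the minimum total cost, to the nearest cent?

$4.94

Check every corner: each single food scaled to meet both minima, and each pair solved so both constraints bind.
sunflower seeds only: max(796/33, 16/3) = 24.12 servings → $15.68.
tofu only: max(796/299, 16/1) = 16 servings → $14.40.
brown rice only: max(796/21, 16/2) = 37.9 servings → $22.74.
avocado only: max(796/19, 16/6) = 41.89 servings → $50.27.
sunflower seeds + tofu with both tight: 4.616 servings and 2.153 servings → $4.94.
sunflower seeds + brown rice: the both-tight solution has a negative serving — not a feasible corner.
sunflower seeds + avocado: intersection lies outside the first quadrant.
tofu + brown rice with both tight: 2.177 servings and 6.912 servings → $6.11.
tofu + avocado with both tight: 2.519 servings and 2.247 servings → $4.96.
brown rice + avocado: intersection lies outside the first quadrant.
The minimum over all feasible corners is $4.94.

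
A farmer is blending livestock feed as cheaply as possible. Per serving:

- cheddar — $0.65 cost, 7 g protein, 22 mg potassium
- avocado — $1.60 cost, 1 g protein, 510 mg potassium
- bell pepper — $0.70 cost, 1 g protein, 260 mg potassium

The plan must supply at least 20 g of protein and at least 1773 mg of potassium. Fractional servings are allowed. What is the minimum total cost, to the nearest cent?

$5.90

The cheapest plan sits at a corner of the feasible region — with two constraints it uses at most two foods.
cheddar only: max(20/7, 1773/22) = 80.59 servings → $52.38.
avocado only: max(20/1, 1773/510) = 20 servings → $32.00.
bell pepper only: max(20/1, 1773/260) = 20 servings → $14.00.
cheddar + avocado with both tight: 2.375 servings and 3.374 servings → $6.94.
cheddar + bell pepper with both tight: 1.906 servings and 6.658 servings → $5.90.
avocado + bell pepper: intersection lies outside the first quadrant.
So the least-cost plan costs $5.90.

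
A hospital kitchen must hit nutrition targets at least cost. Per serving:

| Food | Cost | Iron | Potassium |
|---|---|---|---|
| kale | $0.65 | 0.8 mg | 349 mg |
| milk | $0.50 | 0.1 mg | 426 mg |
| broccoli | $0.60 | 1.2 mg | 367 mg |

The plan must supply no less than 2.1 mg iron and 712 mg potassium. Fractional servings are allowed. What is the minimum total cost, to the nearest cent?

$1.13

At the optimum either one food covers both requirements or two foods hit both targets exactly; no other combination can be cheaper.
kale only: max(2.1/0.8, 712/349) = 2.625 servings → $1.71.
milk only: max(2.1/0.1, 712/426) = 21 servings → $10.50.
broccoli only: max(2.1/1.2, 712/367) = 1.94 servings → $1.16.
kale + milk: the both-tight solution has a negative serving — not a feasible corner.
kale + broccoli with both tight: 0.6685 servings and 1.304 servings → $1.22.
milk + broccoli with both tight: 0.1764 servings and 1.735 servings → $1.13.
So the least-cost plan costs $1.13.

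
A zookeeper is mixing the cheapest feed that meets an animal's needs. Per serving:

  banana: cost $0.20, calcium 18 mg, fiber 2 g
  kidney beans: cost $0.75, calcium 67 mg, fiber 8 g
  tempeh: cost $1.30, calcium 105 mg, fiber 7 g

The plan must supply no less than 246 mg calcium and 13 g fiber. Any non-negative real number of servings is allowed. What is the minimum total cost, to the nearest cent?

With two linear requirements the optimum uses one or two foods; enumerate the corners.
banana only: max(246/18, 13/2) = 13.67 servings → $2.73.
kidney beans only: max(246/67, 13/8) = 3.672 servings → $2.75.
tempeh only: max(246/105, 13/7) = 2.343 servings → $3.05.
banana + kidney beans: intersection lies outside the first quadrant.
banana + tempeh: the both-tight solution has a negative serving — not a feasible corner.
kidney beans + tempeh with both targets exact would need a negative amount; discard.
Cheapest feasible corner: $2.73.

$2.73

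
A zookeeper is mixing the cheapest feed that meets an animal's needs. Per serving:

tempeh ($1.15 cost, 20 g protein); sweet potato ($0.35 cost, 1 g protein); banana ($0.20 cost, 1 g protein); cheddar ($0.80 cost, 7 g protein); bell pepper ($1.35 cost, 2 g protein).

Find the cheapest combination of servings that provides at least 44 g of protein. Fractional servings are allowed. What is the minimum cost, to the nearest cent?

$2.53

Cost per g of protein: tempeh $0.0575, cheddar $0.1143, banana $0.2000, sweet potato $0.3500, bell pepper $0.6750.
With no serving limits, use only tempeh: 44 g / 20 g = 2.2 servings × $1.15 = $2.53.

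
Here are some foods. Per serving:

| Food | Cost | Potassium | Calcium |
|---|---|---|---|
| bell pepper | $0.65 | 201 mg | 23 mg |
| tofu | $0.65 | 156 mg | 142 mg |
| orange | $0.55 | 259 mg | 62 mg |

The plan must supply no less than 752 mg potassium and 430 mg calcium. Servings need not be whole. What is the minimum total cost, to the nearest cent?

This is a tiny linear program; its minimum lies at a vertex of the feasible set. List the vertices and price them.
bell pepper only: max(752/201, 430/23) = 18.7 servings → $12.15.
tofu only: max(752/156, 430/142) = 4.821 servings → $3.13.
orange only: max(752/259, 430/62) = 6.935 servings → $3.81.
bell pepper + tofu with both tight: 1.591 servings and 2.77 servings → $2.84.
bell pepper + orange with both targets exact would need a negative amount; discard.
tofu + orange with both tight: 2.389 servings and 1.465 servings → $2.36.
Cheapest feasible corner: $2.36.

$2.36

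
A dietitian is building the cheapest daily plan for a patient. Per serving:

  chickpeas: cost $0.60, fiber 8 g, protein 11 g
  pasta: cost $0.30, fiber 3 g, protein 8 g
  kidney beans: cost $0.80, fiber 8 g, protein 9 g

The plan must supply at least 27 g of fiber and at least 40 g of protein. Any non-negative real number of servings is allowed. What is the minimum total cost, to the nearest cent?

At the optimum either one food covers both requirements or two foods hit both targets exactly; no other combination can be cheaper.
chickpeas only: max(27/8, 40/11) = 3.636 servings → $2.18.
pasta only: max(27/3, 40/8) = 9 servings → $2.70.
kidney beans only: max(27/8, 40/9) = 4.444 servings → $3.56.
chickpeas + pasta with both tight: 3.097 servings and 0.7419 servings → $2.08.
chickpeas + kidney beans with both targets exact would need a negative amount; discard.
pasta + kidney beans with both tight: 2.081 servings and 2.595 servings → $2.70.
Cheapest feasible corner: $2.08.

$2.08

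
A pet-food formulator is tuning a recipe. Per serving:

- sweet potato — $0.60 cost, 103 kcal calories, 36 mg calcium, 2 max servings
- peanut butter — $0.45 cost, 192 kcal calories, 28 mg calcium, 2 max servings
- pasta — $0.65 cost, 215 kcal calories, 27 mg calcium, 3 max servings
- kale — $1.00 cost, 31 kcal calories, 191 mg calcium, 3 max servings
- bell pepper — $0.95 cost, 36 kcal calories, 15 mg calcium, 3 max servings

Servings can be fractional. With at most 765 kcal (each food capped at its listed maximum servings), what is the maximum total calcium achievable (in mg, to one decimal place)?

742.2 mg

Calcium per kcal: kale 6.161, bell pepper 0.4167, sweet potato 0.3495, peanut butter 0.1458, pasta 0.1256.
Take 3 servings of kale: uses 93 kcal, +573.0 mg calcium (running total 573.0 mg).
Take 3 servings of bell pepper: uses 108 kcal, +45.0 mg calcium (running total 618.0 mg).
Take 2 servings of sweet potato: uses 206 kcal, +72.0 mg calcium (running total 690.0 mg).
Take 1.865 servings of peanut butter: uses 358 kcal, +52.2 mg calcium (running total 742.2 mg).
Greedy by best ratio exhausts the calories allowance optimally: 742.2 mg.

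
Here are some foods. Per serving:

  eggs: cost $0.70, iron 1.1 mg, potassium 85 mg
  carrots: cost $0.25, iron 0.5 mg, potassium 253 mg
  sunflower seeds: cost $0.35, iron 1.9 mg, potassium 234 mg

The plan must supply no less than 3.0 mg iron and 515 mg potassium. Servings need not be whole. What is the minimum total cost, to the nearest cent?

$0.67

At the optimum either one food covers both requirements or two foods hit both targets exactly; no other combination can be cheaper.
eggs only: max(3.0/1.1, 515/85) = 6.059 servings → $4.24.
carrots only: max(3.0/0.5, 515/253) = 6 servings → $1.50.
sunflower seeds only: max(3.0/1.9, 515/234) = 2.201 servings → $0.77.
eggs + carrots with both tight: 2.127 servings and 1.321 servings → $1.82.
eggs + sunflower seeds with both targets exact would need a negative amount; discard.
carrots + sunflower seeds with both tight: 0.7602 servings and 1.379 servings → $0.67.
Cheapest feasible corner: $0.67.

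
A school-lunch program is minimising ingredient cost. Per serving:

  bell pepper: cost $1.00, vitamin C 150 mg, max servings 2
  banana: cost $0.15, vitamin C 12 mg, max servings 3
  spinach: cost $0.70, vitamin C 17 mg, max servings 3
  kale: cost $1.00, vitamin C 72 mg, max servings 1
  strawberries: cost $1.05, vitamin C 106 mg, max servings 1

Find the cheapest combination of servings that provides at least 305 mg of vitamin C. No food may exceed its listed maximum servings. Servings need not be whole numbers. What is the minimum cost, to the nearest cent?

Cost per mg of vitamin C: bell pepper $0.0067, strawberries $0.0099, banana $0.0125, kale $0.0139, spinach $0.0412.
Take 2 servings of bell pepper: +300.0 mg vitamin C for $2.00 (total $2.00, still need 5.0 mg).
Take 0.04717 servings of strawberries: +5.0 mg vitamin C for $0.05 (total $2.05, still need 0.0 mg).
Greedy by cheapest-per-mg is optimal for a single linear constraint, so the minimum cost is $2.05.

$2.05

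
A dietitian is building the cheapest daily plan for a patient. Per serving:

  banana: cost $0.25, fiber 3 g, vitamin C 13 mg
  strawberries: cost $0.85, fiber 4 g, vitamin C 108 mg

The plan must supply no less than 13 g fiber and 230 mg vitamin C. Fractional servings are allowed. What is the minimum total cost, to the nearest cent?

banana only: max(13/3, 230/13) = 17.69 servings → $4.42.
strawberries only: max(13/4, 230/108) = 3.25 servings → $2.76.
banana + strawberries with both tight: 1.779 servings and 1.915 servings → $2.07.
So the least-cost plan costs $2.07.

$2.07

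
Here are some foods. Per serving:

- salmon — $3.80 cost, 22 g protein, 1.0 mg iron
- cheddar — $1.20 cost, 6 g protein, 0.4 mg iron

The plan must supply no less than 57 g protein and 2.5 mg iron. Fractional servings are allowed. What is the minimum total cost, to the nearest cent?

$9.85

At the optimum either one food covers both requirements or two foods hit both targets exactly; no other combination can be cheaper.
salmon only: max(57/22, 2.5/1.0) = 2.591 servings → $9.85.
cheddar only: max(57/6, 2.5/0.4) = 9.5 servings → $11.40.
salmon + cheddar with both targets exact would need a negative amount; discard.
Cheapest feasible corner: $9.85.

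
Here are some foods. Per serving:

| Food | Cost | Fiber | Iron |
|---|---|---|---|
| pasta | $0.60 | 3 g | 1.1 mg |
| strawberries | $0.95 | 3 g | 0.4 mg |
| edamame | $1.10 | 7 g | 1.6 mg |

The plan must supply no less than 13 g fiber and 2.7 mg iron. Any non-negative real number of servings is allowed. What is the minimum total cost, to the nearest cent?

For a min-cost LP with two ≥-constraints, a basic feasible solution has at most two positive variables.
pasta only: max(13/3, 2.7/1.1) = 4.333 servings → $2.60.
strawberries only: max(13/3, 2.7/0.4) = 6.75 servings → $6.41.
edamame only: max(13/7, 2.7/1.6) = 1.857 servings → $2.04.
pasta + strawberries with both tight: 1.381 servings and 2.952 servings → $3.63.
pasta + edamame: intersection lies outside the first quadrant.
strawberries + edamame with both tight: 0.95 servings and 1.45 servings → $2.50.
So the least-cost plan costs $2.04.

$2.04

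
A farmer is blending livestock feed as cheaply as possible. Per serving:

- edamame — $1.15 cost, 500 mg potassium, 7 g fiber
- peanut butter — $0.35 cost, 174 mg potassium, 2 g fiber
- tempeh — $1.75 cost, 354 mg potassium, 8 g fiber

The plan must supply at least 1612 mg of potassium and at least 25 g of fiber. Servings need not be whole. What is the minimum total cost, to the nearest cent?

$4.11

edamame only: max(1612/500, 25/7) = 3.571 servings → $4.11.
peanut butter only: max(1612/174, 25/2) = 12.5 servings → $4.38.
tempeh only: max(1612/354, 25/8) = 4.554 servings → $7.97.
edamame + peanut butter: the both-tight solution has a negative serving — not a feasible corner.
edamame + tempeh with both tight: 2.658 servings and 0.7989 servings → $4.46.
peanut butter + tempeh with both tight: 5.915 servings and 1.646 servings → $4.95.
Cheapest feasible corner: $4.11.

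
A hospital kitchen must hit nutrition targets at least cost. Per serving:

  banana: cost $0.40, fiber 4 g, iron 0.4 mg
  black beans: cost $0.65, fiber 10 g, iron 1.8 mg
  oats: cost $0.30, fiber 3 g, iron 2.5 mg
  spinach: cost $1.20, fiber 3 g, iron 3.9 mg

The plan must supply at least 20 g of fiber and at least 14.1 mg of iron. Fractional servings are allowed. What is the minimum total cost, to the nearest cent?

The cheapest plan sits at a corner of the feasible region — with two constraints it uses at most two foods.
banana only: max(20/4, 14.1/0.4) = 35.25 servings → $14.10.
black beans only: max(20/10, 14.1/1.8) = 7.833 servings → $5.09.
oats only: max(20/3, 14.1/2.5) = 6.667 servings → $2.00.
spinach only: max(20/3, 14.1/3.9) = 6.667 servings → $8.00.
banana + black beans: the both-tight solution has a negative serving — not a feasible corner.
banana + oats with both tight: 0.875 servings and 5.5 servings → $2.00.
banana + spinach with both tight: 2.479 servings and 3.361 servings → $5.03.
black beans + oats with both tight: 0.3929 servings and 5.357 servings → $1.86.
black beans + spinach with both tight: 1.062 servings and 3.125 servings → $4.44.
oats + spinach: the both-tight solution has a negative serving — not a feasible corner.
So the least-cost plan costs $1.86.

$1.86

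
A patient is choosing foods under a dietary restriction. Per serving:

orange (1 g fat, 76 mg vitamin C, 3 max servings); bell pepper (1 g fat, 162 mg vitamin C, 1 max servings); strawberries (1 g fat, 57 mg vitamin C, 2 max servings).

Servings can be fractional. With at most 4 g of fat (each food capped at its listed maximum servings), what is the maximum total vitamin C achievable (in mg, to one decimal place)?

390.0 mg

Vitamin C per g fat: bell pepper 162, orange 76, strawberries 57.
Take 1 serving of bell pepper: uses 1 g fat, +162.0 mg vitamin C (running total 162.0 mg).
Take 3 servings of orange: uses 3 g fat, +228.0 mg vitamin C (running total 390.0 mg).
Greedy by best ratio exhausts the fat allowance optimally: 390.0 mg.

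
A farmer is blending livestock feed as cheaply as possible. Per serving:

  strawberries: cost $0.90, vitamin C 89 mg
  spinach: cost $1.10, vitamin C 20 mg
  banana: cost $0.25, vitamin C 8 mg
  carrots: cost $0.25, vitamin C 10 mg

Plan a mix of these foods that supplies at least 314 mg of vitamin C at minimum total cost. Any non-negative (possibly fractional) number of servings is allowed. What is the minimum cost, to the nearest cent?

$3.18

Cost per mg of vitamin C: strawberries $0.0101, carrots $0.0250, banana $0.0312, spinach $0.0550.
With no serving limits, use only strawberries: 314 mg / 89 mg = 3.528 servings × $0.90 = $3.18.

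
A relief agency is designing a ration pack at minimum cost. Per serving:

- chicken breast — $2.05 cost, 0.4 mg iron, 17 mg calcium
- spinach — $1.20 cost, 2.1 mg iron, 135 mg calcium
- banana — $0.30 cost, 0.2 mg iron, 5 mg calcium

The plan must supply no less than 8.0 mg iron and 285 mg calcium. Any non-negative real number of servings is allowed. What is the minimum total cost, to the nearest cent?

$4.57

At the optimum either one food covers both requirements or two foods hit both targets exactly; no other combination can be cheaper.
chicken breast only: max(8.0/0.4, 285/17) = 20 servings → $41.00.
spinach only: max(8.0/2.1, 285/135) = 3.81 servings → $4.57.
banana only: max(8.0/0.2, 285/5) = 57 servings → $17.10.
chicken breast + spinach: intersection lies outside the first quadrant.
chicken breast + banana with both tight: 12.14 servings and 15.71 servings → $29.61.
spinach + banana with both tight: 1.03 servings and 29.18 servings → $9.99.
Cheapest feasible corner: $4.57.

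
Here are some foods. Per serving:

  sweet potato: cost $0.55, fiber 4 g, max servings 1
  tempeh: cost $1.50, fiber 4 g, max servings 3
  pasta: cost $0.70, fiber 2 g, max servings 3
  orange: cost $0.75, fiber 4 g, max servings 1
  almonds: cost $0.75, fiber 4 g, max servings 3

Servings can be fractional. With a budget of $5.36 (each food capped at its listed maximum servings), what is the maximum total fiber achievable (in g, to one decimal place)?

25.2 g

Fiber per dollar: sweet potato 7.273, orange 5.333, almonds 5.333, pasta 2.857, tempeh 2.667.
Take 1 serving of sweet potato: spends $0.55, +4.0 g fiber (running total 4.0 g).
Take 1 serving of orange: spends $0.75, +4.0 g fiber (running total 8.0 g).
Take 3 servings of almonds: spends $2.25, +12.0 g fiber (running total 20.0 g).
Take 2.586 servings of pasta: spends $1.81, +5.2 g fiber (running total 25.2 g).
Greedy by best ratio exhausts the cost allowance optimally: 25.2 g.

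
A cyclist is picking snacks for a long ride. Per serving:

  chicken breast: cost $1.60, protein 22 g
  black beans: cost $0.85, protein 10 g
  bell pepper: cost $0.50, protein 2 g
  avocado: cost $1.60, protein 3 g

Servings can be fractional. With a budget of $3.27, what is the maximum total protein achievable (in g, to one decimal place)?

45.0 g

Protein per dollar: chicken breast 13.75, black beans 11.76, bell pepper 4, avocado 1.875.
With no serving limits, spend the whole cost allowance on chicken breast: $3.27 / $1.60 × 22 g = 45.0 g.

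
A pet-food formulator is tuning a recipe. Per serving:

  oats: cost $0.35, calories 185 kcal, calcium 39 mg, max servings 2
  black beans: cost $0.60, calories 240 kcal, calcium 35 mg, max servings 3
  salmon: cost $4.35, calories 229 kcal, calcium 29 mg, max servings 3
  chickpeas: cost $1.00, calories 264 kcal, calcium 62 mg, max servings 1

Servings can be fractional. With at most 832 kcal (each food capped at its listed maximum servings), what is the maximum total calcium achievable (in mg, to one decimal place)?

168.9 mg

Calcium per kcal: chickpeas 0.2348, oats 0.2108, black beans 0.1458, salmon 0.1266.
Take 1 serving of chickpeas: uses 264 kcal, +62.0 mg calcium (running total 62.0 mg).
Take 2 servings of oats: uses 370 kcal, +78.0 mg calcium (running total 140.0 mg).
Take 0.825 servings of black beans: uses 198 kcal, +28.9 mg calcium (running total 168.9 mg).
Filling greedily by calcium-per-kcal is optimal for one linear limit, giving 168.9 mg.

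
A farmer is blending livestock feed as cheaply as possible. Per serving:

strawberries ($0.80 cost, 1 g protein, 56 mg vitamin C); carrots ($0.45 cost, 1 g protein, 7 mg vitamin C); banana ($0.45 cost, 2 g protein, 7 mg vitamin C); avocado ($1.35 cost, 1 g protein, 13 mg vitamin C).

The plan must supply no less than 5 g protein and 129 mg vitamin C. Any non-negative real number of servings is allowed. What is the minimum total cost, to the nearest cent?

$2.35

Minimising a linear cost over {protein ≥ 5, vitamin C ≥ 129, servings ≥ 0} — the optimum is at a vertex, using one or two foods.
strawberries only: max(5/1, 129/56) = 5 servings → $4.00.
carrots only: max(5/1, 129/7) = 18.43 servings → $8.29.
banana only: max(5/2, 129/7) = 18.43 servings → $8.29.
avocado only: max(5/1, 129/13) = 9.923 servings → $13.40.
strawberries + carrots with both tight: 1.918 servings and 3.082 servings → $2.92.
strawberries + banana with both tight: 2.124 servings and 1.438 servings → $2.35.
strawberries + avocado with both tight: 1.488 servings and 3.512 servings → $5.93.
carrots + banana: intersection lies outside the first quadrant.
carrots + avocado with both targets exact would need a negative amount; discard.
banana + avocado: intersection lies outside the first quadrant.
Cheapest feasible corner: $2.35.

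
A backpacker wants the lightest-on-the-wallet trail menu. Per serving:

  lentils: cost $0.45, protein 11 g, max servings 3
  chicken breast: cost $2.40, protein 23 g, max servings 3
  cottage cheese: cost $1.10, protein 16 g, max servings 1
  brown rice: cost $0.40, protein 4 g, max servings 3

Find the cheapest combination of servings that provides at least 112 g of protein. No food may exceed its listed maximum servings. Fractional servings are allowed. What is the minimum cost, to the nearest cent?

Cost per g of protein: lentils $0.0409, cottage cheese $0.0688, brown rice $0.1000, chicken breast $0.1043.
Take 3 servings of lentils: +33.0 g protein for $1.35 (total $1.35, still need 79.0 g).
Take 1 serving of cottage cheese: +16.0 g protein for $1.10 (total $2.45, still need 63.0 g).
Take 3 servings of brown rice: +12.0 g protein for $1.20 (total $3.65, still need 51.0 g).
Take 2.217 servings of chicken breast: +51.0 g protein for $5.32 (total $8.97, still need 0.0 g).
Filling from the cheapest source first is optimal under one linear minimum: $8.97.

$8.97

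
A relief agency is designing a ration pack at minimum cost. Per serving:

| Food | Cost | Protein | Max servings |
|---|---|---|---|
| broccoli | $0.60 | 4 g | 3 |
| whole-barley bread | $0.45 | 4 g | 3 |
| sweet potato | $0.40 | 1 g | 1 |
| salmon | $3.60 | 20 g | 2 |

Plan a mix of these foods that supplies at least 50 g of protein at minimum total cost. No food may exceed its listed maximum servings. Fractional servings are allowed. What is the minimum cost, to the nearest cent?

$7.83

Cost per g of protein: whole-barley bread $0.1125, broccoli $0.1500, salmon $0.1800, sweet potato $0.4000.
Take 3 servings of whole-barley bread: +12.0 g protein for $1.35 (total $1.35, still need 38.0 g).
Take 3 servings of broccoli: +12.0 g protein for $1.80 (total $3.15, still need 26.0 g).
Take 1.3 servings of salmon: +26.0 g protein for $4.68 (total $7.83, still need 0.0 g).
Filling from the cheapest source first is optimal under one linear minimum: $7.83.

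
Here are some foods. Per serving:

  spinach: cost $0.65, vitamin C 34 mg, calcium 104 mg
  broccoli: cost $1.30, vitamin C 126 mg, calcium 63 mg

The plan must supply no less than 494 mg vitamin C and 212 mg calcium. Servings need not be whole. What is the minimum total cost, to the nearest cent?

At the optimum either one food covers both requirements or two foods hit both targets exactly; no other combination can be cheaper.
spinach only: max(494/34, 212/104) = 14.53 servings → $9.44.
broccoli only: max(494/126, 212/63) = 3.921 servings → $5.10.
spinach + broccoli with both targets exact would need a negative amount; discard.
Cheapest feasible corner: $5.10.

$5.10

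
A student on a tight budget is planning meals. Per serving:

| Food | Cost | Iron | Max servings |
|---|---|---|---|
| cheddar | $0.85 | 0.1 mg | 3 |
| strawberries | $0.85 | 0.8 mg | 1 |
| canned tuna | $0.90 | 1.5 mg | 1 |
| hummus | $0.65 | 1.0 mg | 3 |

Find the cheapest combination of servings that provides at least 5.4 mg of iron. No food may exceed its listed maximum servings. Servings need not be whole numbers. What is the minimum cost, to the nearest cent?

Cost per mg of iron: canned tuna $0.6000, hummus $0.6500, strawberries $1.0625, cheddar $8.5000.
Take 1 serving of canned tuna: +1.5 mg iron for $0.90 (total $0.90, still need 3.9 mg).
Take 3 servings of hummus: +3.0 mg iron for $1.95 (total $2.85, still need 0.9 mg).
Take 1 serving of strawberries: +0.8 mg iron for $0.85 (total $3.70, still need 0.1 mg).
Take 1 serving of cheddar: +0.1 mg iron for $0.85 (total $4.55, still need 0.0 mg).
Greedy by cheapest-per-mg is optimal for a single linear constraint, so the minimum cost is $4.55.

$4.55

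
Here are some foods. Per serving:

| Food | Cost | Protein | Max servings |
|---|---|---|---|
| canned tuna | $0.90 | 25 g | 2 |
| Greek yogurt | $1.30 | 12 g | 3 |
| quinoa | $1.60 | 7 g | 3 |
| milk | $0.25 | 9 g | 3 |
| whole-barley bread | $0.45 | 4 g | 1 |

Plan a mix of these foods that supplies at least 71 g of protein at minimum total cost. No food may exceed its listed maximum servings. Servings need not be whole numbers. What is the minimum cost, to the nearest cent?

$2.33

Cost per g of protein: milk $0.0278, canned tuna $0.0360, Greek yogurt $0.1083, whole-barley bread $0.1125, quinoa $0.2286.
Take 3 servings of milk: +27.0 g protein for $0.75 (total $0.75, still need 44.0 g).
Take 1.76 servings of canned tuna: +44.0 g protein for $1.58 (total $2.33, still need 0.0 g).
Filling from the cheapest source first is optimal under one linear minimum: $2.33.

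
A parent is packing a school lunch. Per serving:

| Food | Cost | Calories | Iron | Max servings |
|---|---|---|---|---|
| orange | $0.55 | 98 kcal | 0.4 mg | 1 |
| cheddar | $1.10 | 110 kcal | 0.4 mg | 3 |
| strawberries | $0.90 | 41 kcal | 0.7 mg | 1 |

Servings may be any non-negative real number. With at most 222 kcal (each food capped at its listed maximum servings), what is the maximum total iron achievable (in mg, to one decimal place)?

1.4 mg

Iron per kcal: strawberries 0.01707, orange 0.004082, cheddar 0.003636.
Take 1 serving of strawberries: uses 41 kcal, +0.7 mg iron (running total 0.7 mg).
Take 1 serving of orange: uses 98 kcal, +0.4 mg iron (running total 1.1 mg).
Take 0.7545 servings of cheddar: uses 83 kcal, +0.3 mg iron (running total 1.4 mg).
Filling greedily by iron-per-kcal is optimal for one linear limit, giving 1.4 mg.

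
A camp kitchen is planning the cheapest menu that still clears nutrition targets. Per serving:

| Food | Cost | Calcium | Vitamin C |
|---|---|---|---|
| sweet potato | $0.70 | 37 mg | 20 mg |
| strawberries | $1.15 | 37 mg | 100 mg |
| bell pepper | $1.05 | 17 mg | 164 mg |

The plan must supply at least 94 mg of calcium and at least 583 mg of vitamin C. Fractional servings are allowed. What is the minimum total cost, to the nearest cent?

A basic optimal solution has at most two foods positive. Try each food alone and each pair with both targets met exactly.
sweet potato only: max(94/37, 583/20) = 29.15 servings → $20.41.
strawberries only: max(94/37, 583/100) = 5.83 servings → $6.70.
bell pepper only: max(94/17, 583/164) = 5.529 servings → $5.81.
sweet potato + strawberries: the both-tight solution has a negative serving — not a feasible corner.
sweet potato + bell pepper with both tight: 0.9611 servings and 3.438 servings → $4.28.
strawberries + bell pepper with both tight: 1.26 servings and 2.786 servings → $4.38.
Cheapest feasible corner: $4.28.

$4.28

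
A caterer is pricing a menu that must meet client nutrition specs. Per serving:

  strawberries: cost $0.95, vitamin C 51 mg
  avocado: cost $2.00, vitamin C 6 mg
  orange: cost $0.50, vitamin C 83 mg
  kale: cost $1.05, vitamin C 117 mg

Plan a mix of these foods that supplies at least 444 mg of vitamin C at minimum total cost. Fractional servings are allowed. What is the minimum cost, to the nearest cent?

Cost per mg of vitamin C: orange $0.0060, kale $0.0090, strawberries $0.0186, avocado $0.3333.
With no serving limits, use only orange: 444 mg / 83 mg = 5.349 servings × $0.50 = $2.67.

$2.67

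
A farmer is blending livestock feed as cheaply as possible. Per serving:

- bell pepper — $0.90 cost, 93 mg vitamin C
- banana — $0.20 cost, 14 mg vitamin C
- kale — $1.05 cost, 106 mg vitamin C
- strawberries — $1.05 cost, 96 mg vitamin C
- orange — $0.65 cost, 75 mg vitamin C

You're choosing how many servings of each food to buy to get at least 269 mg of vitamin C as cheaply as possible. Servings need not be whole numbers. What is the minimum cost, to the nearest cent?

$2.33

Cost per mg of vitamin C: orange $0.0087, bell pepper $0.0097, kale $0.0099, strawberries $0.0109, banana $0.0143.
With no serving limits, use only orange: 269 mg / 75 mg = 3.587 servings × $0.65 = $2.33.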